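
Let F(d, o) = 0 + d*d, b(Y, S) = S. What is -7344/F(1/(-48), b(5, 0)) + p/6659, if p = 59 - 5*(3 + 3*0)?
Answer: -112674115540/6659 ≈ -1.6921e+7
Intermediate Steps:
p = 44 (p = 59 - 5*(3 + 0) = 59 - 5*3 = 59 - 15 = 44)
F(d, o) = d² (F(d, o) = 0 + d² = d²)
-7344/F(1/(-48), b(5, 0)) + p/6659 = -7344/((1/(-48))²) + 44/6659 = -7344/((-1/48)²) + 44*(1/6659) = -7344/1/2304 + 44/6659 = -7344*2304 + 44/6659 = -16920576 + 44/6659 = -112674115540/6659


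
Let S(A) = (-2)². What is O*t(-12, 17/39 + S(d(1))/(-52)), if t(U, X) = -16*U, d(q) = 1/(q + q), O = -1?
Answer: -192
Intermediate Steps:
d(q) = 1/(2*q)
S(A) = 4
O*t(-12, 17/39 + S(d(1))/(-52)) = -(-16)*(-12) = -1*192 = -192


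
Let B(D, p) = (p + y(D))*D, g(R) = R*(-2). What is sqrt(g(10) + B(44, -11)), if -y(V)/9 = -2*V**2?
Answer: 6*sqrt(42578) ≈ 1238.1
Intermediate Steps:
g(R) = -2*R
y(V) = 18*V**2 (y(V) = -(-18)*V**2 = 18*V**2)
B(D, p) = D*(p + 18*D**2) (B(D, p) = (p + 18*D**2)*D = D*(p + 18*D**2))
sqrt(g(10) + B(44, -11)) = sqrt(-2*10 + 44*(-11 + 18*44**2)) = sqrt(-20 + 44*(-11 + 18*1936)) = sqrt(-20 + 44*(-11 + 34848)) = sqrt(-20 + 44*34837) = sqrt(-20 + 1532828) = sqrt(1532808) = 6*sqrt(42578)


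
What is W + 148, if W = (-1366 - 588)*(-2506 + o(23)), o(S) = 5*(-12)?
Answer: 5014112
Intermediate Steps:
o(S) = -60
W = 5013964 (W = (-1366 - 588)*(-2506 - 60) = -1954*(-2566) = 5013964)
W + 148 = 5013964 + 148 = 5014112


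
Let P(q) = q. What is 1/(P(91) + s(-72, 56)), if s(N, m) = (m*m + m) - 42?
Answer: 1/3241 ≈ 0.00030855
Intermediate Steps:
s(N, m) = -42 + m + m**2 (s(N, m) = (m**2 + m) - 42 = (m + m**2) - 42 = -42 + m + m**2)
1/(P(91) + s(-72, 56)) = 1/(91 + (-42 + 56 + 56**2)) = 1/(91 + (-42 + 56 + 3136)) = 1/(91 + 3150) = 1/3241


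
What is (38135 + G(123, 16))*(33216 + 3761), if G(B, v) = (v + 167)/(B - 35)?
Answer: 124097141551/88 ≈ 1.4102e+9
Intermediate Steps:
G(B, v) = (167 + v)/(-35 + B)
(38135 + G(123, 16))*(33216 + 3761) = (38135 + (167 + 16)/(-35 + 123))*(33216 + 3761) = (38135 + 183/88)*36977 = (3356063/88)*36977 = 124097141551/88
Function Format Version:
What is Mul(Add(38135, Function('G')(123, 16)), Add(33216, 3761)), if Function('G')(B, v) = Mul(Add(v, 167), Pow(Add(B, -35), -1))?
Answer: Rational(124097141551, 88) ≈ 1.4102e+9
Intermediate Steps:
Function('G')(B, v) = Mul(Pow(Add(-35, B), -1), Add(167, v)) (Function('G')(B, v) = Mul(Add(167, v), Pow(Add(-35, B), -1)) = Mul(Pow(Add(-35, B), -1), Add(167, v)))
Mul(Add(38135, Function('G')(123, 16)), Add(33216, 3761)) = Mul(Add(38135, Mul(Pow(Add(-35, 123), -1), Add(167, 16))), Add(33216, 3761)) = Mul(Add(38135, Mul(Pow(88, -1), 183)), 36977) = Mul(Add(38135, Mul(Rational(1, 88), 183)), 36977) = Mul(Add(38135, Rational(183, 88)), 36977) = Mul(Rational(3356063, 88), 36977) = Rational(124097141551, 88)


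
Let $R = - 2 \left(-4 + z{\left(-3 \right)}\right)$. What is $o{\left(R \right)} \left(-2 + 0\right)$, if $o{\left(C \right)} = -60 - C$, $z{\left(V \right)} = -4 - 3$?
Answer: $164$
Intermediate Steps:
$z{\left(V \right)} = -7$ ($z{\left(V \right)} = -4 - 3 = -7$)
$R = 22$ ($R = - 2 \left(-4 - 7\right) = \left(-2\right) \left(-11\right) = 22$)
$o{\left(R \right)} \left(-2 + 0\right) = \left(-60 - 22\right) \left(-2 + 0\right) = \left(-60 - 22\right) \left(-2\right) = \left(-82\right) \left(-2\right) = 164$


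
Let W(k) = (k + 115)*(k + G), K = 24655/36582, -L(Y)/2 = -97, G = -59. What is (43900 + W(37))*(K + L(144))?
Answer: 144411054514/18291 ≈ 7.8952e+6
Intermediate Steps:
L(Y) = 194 (L(Y) = -2*(-97) = 194)
K = 24655/36582 (K = 24655*(1/36582) = 24655/36582 ≈ 0.67397)
W(k) = (-59 + k)*(115 + k) (W(k) = (k + 115)*(k - 59) = (115 + k)*(-59 + k) = (-59 + k)*(115 + k))
(43900 + W(37))*(K + L(144)) = (43900 + (-6785 + 37² + 56*37))*(24655/36582 + 194) = (43900 + (-6785 + 1369 + 2072))*(7121563/36582) = (43900 - 3344)*(7121563/36582) = 40556*(7121563/36582) = 144411054514/18291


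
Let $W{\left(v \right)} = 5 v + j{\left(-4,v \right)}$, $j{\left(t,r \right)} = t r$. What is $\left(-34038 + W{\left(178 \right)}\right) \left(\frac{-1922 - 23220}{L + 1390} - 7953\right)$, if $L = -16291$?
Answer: $\frac{4011817822460}{14901} \approx 2.6923 \cdot 10^{8}$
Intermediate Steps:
$j{\left(t,r \right)} = r t$
$W{\left(v \right)} = v$ ($W{\left(v \right)} = 5 v + v \left(-4\right) = 5 v - 4 v = v$)
$\left(-34038 + W{\left(178 \right)}\right) \left(\frac{-1922 - 23220}{L + 1390} - 7953\right) = \left(-34038 + 178\right) \left(\frac{-1922 - 23220}{-16291 + 1390} - 7953\right) = - 33860 \left(- \frac{25142}{-14901} - 7953\right) = - 33860 \left(\left(-25142\right) \left(- \frac{1}{14901}\right) - 7953\right) = - 33860 \left(\frac{25142}{14901} - 7953\right) = \left(-33860\right) \left(- \frac{118482511}{14901}\right) = \frac{4011817822460}{14901}$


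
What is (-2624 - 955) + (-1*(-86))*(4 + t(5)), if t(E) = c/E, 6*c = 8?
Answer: -48181/15 ≈ -3212.1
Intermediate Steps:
c = 4/3 (c = (1/6)*8 = 4/3 ≈ 1.3333)
t(E) = 4/(3*E)
(-2624 - 955) + (-1*(-86))*(4 + t(5)) = (-2624 - 955) + (-1*(-86))*(4 + (4/3)/5) = -3579 + 86*(4 + (4/3)*(1/5)) = -3579 + 86*(4 + 4/15) = -3579 + 86*(64/15) = -3579 + 5504/15 = -48181/15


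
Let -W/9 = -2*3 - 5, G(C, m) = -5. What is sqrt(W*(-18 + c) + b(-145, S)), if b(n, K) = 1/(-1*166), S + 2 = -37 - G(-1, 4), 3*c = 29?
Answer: I*sqrt(22733866)/166 ≈ 28.723*I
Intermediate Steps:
c = 29/3 (c = (1/3)*29 = 29/3 ≈ 9.6667)
W = 99 (W = -9*(-2*3 - 5) = -9*(-6 - 5) = -9*(-11) = 99)
S = -34 (S = -2 + (-37 - 1*(-5)) = -2 + (-37 + 5) = -2 - 32 = -34)
b(n, K) = -1/166 (b(n, K) = 1/(-166) = -1/166)
sqrt(W*(-18 + c) + b(-145, S)) = sqrt(99*(-18 + 29/3) - 1/166) = sqrt(99*(-25/3) - 1/166) = sqrt(-825 - 1/166) = sqrt(-136951/166) = I*sqrt(22733866)/166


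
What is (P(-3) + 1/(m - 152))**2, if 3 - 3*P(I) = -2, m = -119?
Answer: 1827904/660969 ≈ 2.7655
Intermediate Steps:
P(I) = 5/3 (P(I) = 1 - 1/3*(-2) = 1 + 2/3 = 5/3)
(P(-3) + 1/(m - 152))**2 = (5/3 + 1/(-119 - 152))**2 = (5/3 + 1/(-271))**2 = (5/3 - 1/271)**2 = (1352/813)**2 = 1827904/660969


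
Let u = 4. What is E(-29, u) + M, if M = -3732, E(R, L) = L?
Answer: -3728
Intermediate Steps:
E(-29, u) + M = 4 - 3732 = -3728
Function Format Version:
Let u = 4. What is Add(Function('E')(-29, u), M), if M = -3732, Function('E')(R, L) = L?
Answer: -3728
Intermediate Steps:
Add(Function('E')(-29, u), M) = Add(4, -3732) = -3728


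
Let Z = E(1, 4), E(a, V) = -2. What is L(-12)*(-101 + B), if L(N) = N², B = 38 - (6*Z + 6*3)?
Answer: -9936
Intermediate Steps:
Z = -2
B = 32 (B = 38 - (6*(-2) + 6*3) = 38 - (-12 + 18) = 38 - 1*6 = 38 - 6 = 32)
L(-12)*(-101 + B) = (-12)²*(-101 + 32) = 144*(-69) = -9936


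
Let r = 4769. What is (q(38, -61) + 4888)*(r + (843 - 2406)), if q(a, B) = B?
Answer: 15475362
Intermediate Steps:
(q(38, -61) + 4888)*(r + (843 - 2406)) = (-61 + 4888)*(4769 + (843 - 2406)) = 4827*(4769 - 1563) = 4827*3206 = 15475362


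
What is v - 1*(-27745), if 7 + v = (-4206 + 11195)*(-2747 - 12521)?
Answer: -106680314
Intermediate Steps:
v = -106708059 (v = -7 + (-4206 + 11195)*(-2747 - 12521) = -7 + 6989*(-15268) = -7 - 106708052 = -106708059)
v - 1*(-27745) = -106708059 - 1*(-27745) = -106708059 + 27745 = -106680314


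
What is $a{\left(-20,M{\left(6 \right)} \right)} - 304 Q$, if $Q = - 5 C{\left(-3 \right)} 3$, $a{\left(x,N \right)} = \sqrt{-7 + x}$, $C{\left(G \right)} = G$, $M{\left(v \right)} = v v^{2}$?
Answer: $-13680 + 3 i \sqrt{3} \approx -13680.0 + 5.1962 i$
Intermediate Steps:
$M{\left(v \right)} = v^{3}$
$Q = 45$ ($Q = \left(-5\right) \left(-3\right) 3 = 15 \cdot 3 = 45$)
$a{\left(-20,M{\left(6 \right)} \right)} - 304 Q = \sqrt{-7 - 20} - 13680 = \sqrt{-27} - 13680 = 3 i \sqrt{3} - 13680 = -13680 + 3 i \sqrt{3}$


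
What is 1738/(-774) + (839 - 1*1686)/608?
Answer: -856141/235296 ≈ -3.6386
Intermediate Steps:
1738/(-774) + (839 - 1*1686)/608 = 1738*(-1/774) + (839 - 1686)*(1/608) = -869/387 - 847*1/608 = -869/387 - 847/608 = -856141/235296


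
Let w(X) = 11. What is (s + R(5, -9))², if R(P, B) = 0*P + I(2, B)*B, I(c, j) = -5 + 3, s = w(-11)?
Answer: 841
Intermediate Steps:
s = 11
I(c, j) = -2
R(P, B) = -2*B (R(P, B) = 0*P - 2*B = 0 - 2*B = -2*B)
(s + R(5, -9))² = (11 - 2*(-9))² = (11 + 18)² = 29² = 841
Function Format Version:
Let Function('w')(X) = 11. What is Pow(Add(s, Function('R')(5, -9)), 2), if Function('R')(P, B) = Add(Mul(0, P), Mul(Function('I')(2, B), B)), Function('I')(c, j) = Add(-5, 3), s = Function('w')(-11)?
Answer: 841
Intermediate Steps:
s = 11
Function('I')(c, j) = -2
Function('R')(P, B) = Mul(-2, B) (Function('R')(P, B) = Add(Mul(0, P), Mul(-2, B)) = Add(0, Mul(-2, B)) = Mul(-2, B))
Pow(Add(s, Function('R')(5, -9)), 2) = Pow(Add(11, Mul(-2, -9)), 2) = Pow(Add(11, 18), 2) = Pow(29, 2) = 841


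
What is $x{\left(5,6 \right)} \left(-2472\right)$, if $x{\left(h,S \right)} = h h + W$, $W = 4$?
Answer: $-71688$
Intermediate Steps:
$x{\left(h,S \right)} = 4 + h^{2}$ ($x{\left(h,S \right)} = h h + 4 = h^{2} + 4 = 4 + h^{2}$)
$x{\left(5,6 \right)} \left(-2472\right) = \left(4 + 5^{2}\right) \left(-2472\right) = \left(4 + 25\right) \left(-2472\right) = 29 \left(-2472\right) = -71688$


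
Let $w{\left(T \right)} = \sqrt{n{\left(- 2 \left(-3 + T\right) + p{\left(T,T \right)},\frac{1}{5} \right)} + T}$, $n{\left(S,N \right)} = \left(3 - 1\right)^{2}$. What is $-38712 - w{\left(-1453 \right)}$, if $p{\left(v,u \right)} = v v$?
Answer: $-38712 - 3 i \sqrt{161} \approx -38712.0 - 38.066 i$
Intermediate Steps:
$p{\left(v,u \right)} = v^{2}$
$n{\left(S,N \right)} = 4$ ($n{\left(S,N \right)} = 2^{2} = 4$)
$w{\left(T \right)} = \sqrt{4 + T}$
$-38712 - w{\left(-1453 \right)} = -38712 - \sqrt{4 - 1453} = -38712 - \sqrt{-1449} = -38712 - 3 i \sqrt{161}$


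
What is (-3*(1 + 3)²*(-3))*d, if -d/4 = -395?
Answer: 227520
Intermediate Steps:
d = 1580 (d = -4*(-395) = 1580)
(-3*(1 + 3)²*(-3))*d = (-3*(1 + 3)²*(-3))*1580 = (-3*4²*(-3))*1580 = (-3*16*(-3))*1580 = -48*(-3)*1580 = 144*1580 = 227520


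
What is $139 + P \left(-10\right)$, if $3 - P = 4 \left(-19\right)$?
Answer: $-651$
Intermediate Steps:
$P = 79$ ($P = 3 - 4 \left(-19\right) = 3 - -76 = 3 + 76 = 79$)
$139 + P \left(-10\right) = 139 + 79 \left(-10\right) = 139 - 790 = -651$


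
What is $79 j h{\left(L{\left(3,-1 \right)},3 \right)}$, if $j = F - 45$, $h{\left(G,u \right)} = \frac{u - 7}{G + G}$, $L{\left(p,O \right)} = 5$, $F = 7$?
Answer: $\frac{6004}{5} \approx 1200.8$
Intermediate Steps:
$h{\left(G,u \right)} = \frac{-7 + u}{2 G}$
$j = -38$ ($j = 7 - 45 = -38$)
$79 j h{\left(L{\left(3,-1 \right)},3 \right)} = 79 \left(-38\right) \frac{-7 + 3}{2 \cdot 5} = - 3002 \cdot \frac{1}{2} \cdot \frac{1}{5} \left(-4\right) = \left(-3002\right) \left(- \frac{2}{5}\right) = \frac{6004}{5}$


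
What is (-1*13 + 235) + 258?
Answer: 480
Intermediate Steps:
(-1*13 + 235) + 258 = (-13 + 235) + 258 = 222 + 258 = 480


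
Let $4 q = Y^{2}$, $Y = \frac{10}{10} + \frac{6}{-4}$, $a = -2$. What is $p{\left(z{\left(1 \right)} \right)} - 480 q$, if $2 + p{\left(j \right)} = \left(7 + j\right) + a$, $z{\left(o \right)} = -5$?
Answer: $-32$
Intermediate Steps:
$p{\left(j \right)} = 3 + j$ ($p{\left(j \right)} = -2 + \left(\left(7 + j\right) - 2\right) = -2 + \left(5 + j\right) = 3 + j$)
$Y = - \frac{1}{2}$ ($Y = 10 \cdot \frac{1}{10} + 6 \left(- \frac{1}{4}\right) = 1 - \frac{3}{2} = - \frac{1}{2} \approx -0.5$)
$q = \frac{1}{16}$ ($q = \frac{\left(- \frac{1}{2}\right)^{2}}{4} = \frac{1}{4} \cdot \frac{1}{4} = \frac{1}{16} \approx 0.0625$)
$p{\left(z{\left(1 \right)} \right)} - 480 q = \left(3 - 5\right) - 30 = -2 - 30 = -32$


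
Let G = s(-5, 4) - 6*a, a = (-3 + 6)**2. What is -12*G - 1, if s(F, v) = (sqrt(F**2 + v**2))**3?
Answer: 647 - 492*sqrt(41) ≈ -2503.3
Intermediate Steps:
a = 9 (a = 3**2 = 9)
s(F, v) = (F**2 + v**2)**(3/2)
G = -54 + 41*sqrt(41) (G = ((-5)**2 + 4**2)**(3/2) - 6*9 = (25 + 16)**(3/2) - 1*54 = 41**(3/2) - 54 = 41*sqrt(41) - 54 = -54 + 41*sqrt(41) ≈ 208.53)
-12*G - 1 = -12*(-54 + 41*sqrt(41)) - 1 = (648 - 492*sqrt(41)) - 1 = 647 - 492*sqrt(41)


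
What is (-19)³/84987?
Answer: -361/4473 ≈ -0.080706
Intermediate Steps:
(-19)³/84987 = -6859*1/84987 = -361/4473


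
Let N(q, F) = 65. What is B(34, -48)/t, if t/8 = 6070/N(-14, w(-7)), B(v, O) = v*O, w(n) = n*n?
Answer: -1326/607 ≈ -2.1845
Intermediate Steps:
w(n) = n²
B(v, O) = O*v
t = 9712/13 (t = 8*(6070/65) = 8*(6070*(1/65)) = 8*(1214/13) = 9712/13 ≈ 747.08)
B(34, -48)/t = (-48*34)/(9712/13) = -1632*13/9712 = -1326/607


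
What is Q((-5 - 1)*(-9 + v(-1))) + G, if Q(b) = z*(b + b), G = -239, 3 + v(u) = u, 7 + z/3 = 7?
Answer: -239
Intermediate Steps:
z = 0 (z = -21 + 3*7 = -21 + 21 = 0)
v(u) = -3 + u
Q(b) = 0 (Q(b) = 0*(b + b) = 0*(2*b) = 0)
Q((-5 - 1)*(-9 + v(-1))) + G = 0 - 239 = -239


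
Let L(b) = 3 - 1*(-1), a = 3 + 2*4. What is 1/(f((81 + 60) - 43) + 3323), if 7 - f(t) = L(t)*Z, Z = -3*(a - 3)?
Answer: 1/3426 ≈ 0.00029189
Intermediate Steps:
a = 11 (a = 3 + 8 = 11)
L(b) = 4 (L(b) = 3 + 1 = 4)
Z = -24 (Z = -3*(11 - 3) = -3*8 = -24)
f(t) = 103 (f(t) = 7 - 4*(-24) = 7 - 1*(-96) = 7 + 96 = 103)
1/(f((81 + 60) - 43) + 3323) = 1/(103 + 3323) = 1/3426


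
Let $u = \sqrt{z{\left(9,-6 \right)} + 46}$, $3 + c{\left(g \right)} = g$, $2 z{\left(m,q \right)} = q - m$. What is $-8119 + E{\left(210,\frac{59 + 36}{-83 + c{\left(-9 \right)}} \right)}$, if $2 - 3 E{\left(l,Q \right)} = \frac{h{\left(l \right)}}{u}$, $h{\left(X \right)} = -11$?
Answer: $- \frac{24355}{3} + \frac{\sqrt{154}}{21} \approx -8117.7$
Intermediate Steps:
$z{\left(m,q \right)} = \frac{q}{2} - \frac{m}{2}$ ($z{\left(m,q \right)} = \frac{q - m}{2} = \frac{q}{2} - \frac{m}{2}$)
$c{\left(g \right)} = -3 + g$
$u = \frac{\sqrt{154}}{2}$ ($u = \sqrt{\left(\frac{1}{2} \left(-6\right) - \frac{9}{2}\right) + 46} = \sqrt{\left(-3 - \frac{9}{2}\right) + 46} = \sqrt{- \frac{15}{2} + 46} = \sqrt{\frac{77}{2}} = \frac{\sqrt{154}}{2} \approx 6.2048$)
$E{\left(l,Q \right)} = \frac{2}{3} + \frac{\sqrt{154}}{21}$ ($E{\left(l,Q \right)} = \frac{2}{3} - \frac{\left(-11\right) \frac{1}{\frac{1}{2} \sqrt{154}}}{3} = \frac{2}{3} - \frac{\left(-11\right) \frac{\sqrt{154}}{77}}{3} = \frac{2}{3} - \frac{\left(- \frac{1}{7}\right) \sqrt{154}}{3} = \frac{2}{3} + \frac{\sqrt{154}}{21}$)
$-8119 + E{\left(210,\frac{59 + 36}{-83 + c{\left(-9 \right)}} \right)} = -8119 + \left(\frac{2}{3} + \frac{\sqrt{154}}{21}\right) = - \frac{24355}{3} + \frac{\sqrt{154}}{21}$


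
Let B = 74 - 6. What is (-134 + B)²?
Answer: 4356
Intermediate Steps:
B = 68
(-134 + B)² = (-134 + 68)² = (-66)² = 4356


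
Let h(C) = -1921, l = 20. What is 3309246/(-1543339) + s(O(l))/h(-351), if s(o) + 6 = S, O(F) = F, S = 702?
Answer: -7431225510/2964754219 ≈ -2.5065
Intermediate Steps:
s(o) = 696 (s(o) = -6 + 702 = 696)
3309246/(-1543339) + s(O(l))/h(-351) = 3309246/(-1543339) + 696/(-1921) = 3309246*(-1/1543339) + 696*(-1/1921) = -3309246/1543339 - 696/1921 = -7431225510/2964754219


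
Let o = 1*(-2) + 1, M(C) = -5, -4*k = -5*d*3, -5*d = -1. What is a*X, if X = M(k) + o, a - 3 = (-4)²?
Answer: -114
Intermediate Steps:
d = ⅕ (d = -⅕*(-1) = ⅕ ≈ 0.20000)
a = 19 (a = 3 + (-4)² = 3 + 16 = 19)
k = ¾ (k = -(-5*⅕)*3/4 = -(-1)*3/4 = -¼*(-3) = ¾ ≈ 0.75000)
o = -1 (o = -2 + 1 = -1)
X = -6 (X = -5 - 1 = -6)
a*X = 19*(-6) = -114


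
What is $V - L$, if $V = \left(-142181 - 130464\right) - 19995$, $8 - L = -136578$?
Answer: $-429226$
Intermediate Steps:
$L = 136586$ ($L = 8 - -136578 = 8 + 136578 = 136586$)
$V = -292640$ ($V = -272645 - 19995 = -292640$)
$V - L = -292640 - 136586 = -429226$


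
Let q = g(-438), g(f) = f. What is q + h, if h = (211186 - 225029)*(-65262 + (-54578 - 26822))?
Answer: 2030241628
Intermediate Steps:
h = 2030242066 (h = -13843*(-65262 - 81400) = -13843*(-146662) = 2030242066)
q = -438
q + h = -438 + 2030242066 = 2030241628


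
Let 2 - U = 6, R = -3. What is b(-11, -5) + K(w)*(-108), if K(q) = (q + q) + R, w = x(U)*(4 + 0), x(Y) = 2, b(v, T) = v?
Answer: -1415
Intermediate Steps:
U = -4 (U = 2 - 1*6 = 2 - 6 = -4)
w = 8 (w = 2*(4 + 0) = 2*4 = 8)
K(q) = -3 + 2*q (K(q) = (q + q) - 3 = 2*q - 3 = -3 + 2*q)
b(-11, -5) + K(w)*(-108) = -11 + (-3 + 2*8)*(-108) = -11 + (-3 + 16)*(-108) = -11 + 13*(-108) = -11 - 1404 = -1415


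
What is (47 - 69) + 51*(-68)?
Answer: -3490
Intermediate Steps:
(47 - 69) + 51*(-68) = -22 - 3468 = -3490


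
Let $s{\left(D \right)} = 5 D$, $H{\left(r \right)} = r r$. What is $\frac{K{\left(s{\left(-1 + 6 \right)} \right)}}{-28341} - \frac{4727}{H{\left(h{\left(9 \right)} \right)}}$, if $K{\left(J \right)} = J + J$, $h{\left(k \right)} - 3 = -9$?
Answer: $- \frac{1653947}{12596} \approx -131.31$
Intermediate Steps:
$h{\left(k \right)} = -6$ ($h{\left(k \right)} = 3 - 9 = -6$)
$H{\left(r \right)} = r^{2}$
$K{\left(J \right)} = 2 J$
$\frac{K{\left(s{\left(-1 + 6 \right)} \right)}}{-28341} - \frac{4727}{H{\left(h{\left(9 \right)} \right)}} = \frac{2 \cdot 5 \left(-1 + 6\right)}{-28341} - \frac{4727}{\left(-6\right)^{2}} = 2 \cdot 5 \cdot 5 \left(- \frac{1}{28341}\right) - \frac{4727}{36} = 2 \cdot 25 \left(- \frac{1}{28341}\right) - \frac{4727}{36} = 50 \left(- \frac{1}{28341}\right) - \frac{4727}{36} = - \frac{50}{28341} - \frac{4727}{36} = - \frac{1653947}{12596}$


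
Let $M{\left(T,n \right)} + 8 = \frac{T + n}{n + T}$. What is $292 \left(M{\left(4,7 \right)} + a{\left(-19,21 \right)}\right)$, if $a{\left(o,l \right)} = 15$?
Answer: $2336$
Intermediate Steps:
$M{\left(T,n \right)} = -7$ ($M{\left(T,n \right)} = -8 + \frac{T + n}{n + T} = -8 + \frac{T + n}{T + n} = -8 + 1 = -7$)
$292 \left(M{\left(4,7 \right)} + a{\left(-19,21 \right)}\right) = 292 \left(-7 + 15\right) = 292 \cdot 8 = 2336$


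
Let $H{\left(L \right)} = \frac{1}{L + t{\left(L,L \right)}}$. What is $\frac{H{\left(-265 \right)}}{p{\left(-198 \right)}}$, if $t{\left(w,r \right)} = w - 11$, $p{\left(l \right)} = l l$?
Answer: $- \frac{1}{21209364} \approx -4.7149 \cdot 10^{-8}$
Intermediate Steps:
$p{\left(l \right)} = l^{2}$
$t{\left(w,r \right)} = -11 + w$
$H{\left(L \right)} = \frac{1}{-11 + 2 L}$ ($H{\left(L \right)} = \frac{1}{L + \left(-11 + L\right)} = \frac{1}{-11 + 2 L}$)
$\frac{H{\left(-265 \right)}}{p{\left(-198 \right)}} = \frac{1}{\left(-11 + 2 \left(-265\right)\right) \left(-198\right)^{2}} = \frac{1}{\left(-11 - 530\right) 39204} = \frac{1}{-541} \cdot \frac{1}{39204} = \left(- \frac{1}{541}\right) \frac{1}{39204} = - \frac{1}{21209364}$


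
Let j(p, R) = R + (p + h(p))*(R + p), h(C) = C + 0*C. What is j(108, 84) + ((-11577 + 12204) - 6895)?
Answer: 35288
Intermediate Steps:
h(C) = C (h(C) = C + 0 = C)
j(p, R) = R + 2*p*(R + p) (j(p, R) = R + (p + p)*(R + p) = R + (2*p)*(R + p) = R + 2*p*(R + p))
j(108, 84) + ((-11577 + 12204) - 6895) = (84 + 2*108**2 + 2*84*108) + ((-11577 + 12204) - 6895) = (84 + 2*11664 + 18144) + (627 - 6895) = (84 + 23328 + 18144) - 6268 = 41556 - 6268 = 35288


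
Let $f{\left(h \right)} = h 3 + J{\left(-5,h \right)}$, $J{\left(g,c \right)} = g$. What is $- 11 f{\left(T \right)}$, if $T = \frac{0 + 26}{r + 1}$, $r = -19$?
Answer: $\frac{308}{3} \approx 102.67$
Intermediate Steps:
$T = - \frac{13}{9}$ ($T = \frac{0 + 26}{-19 + 1} = \frac{26}{-18} = 26 \left(- \frac{1}{18}\right) = - \frac{13}{9} \approx -1.4444$)
$f{\left(h \right)} = -5 + 3 h$ ($f{\left(h \right)} = h 3 - 5 = 3 h - 5 = -5 + 3 h$)
$- 11 f{\left(T \right)} = - 11 \left(-5 + 3 \left(- \frac{13}{9}\right)\right) = - 11 \left(-5 - \frac{13}{3}\right) = \left(-11\right) \left(- \frac{28}{3}\right) = \frac{308}{3}$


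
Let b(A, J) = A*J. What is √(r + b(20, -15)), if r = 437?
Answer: √137 ≈ 11.705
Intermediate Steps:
√(r + b(20, -15)) = √(437 + 20*(-15)) = √(437 - 300) = √137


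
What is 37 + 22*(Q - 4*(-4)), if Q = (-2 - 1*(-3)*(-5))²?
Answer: 6747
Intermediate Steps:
Q = 289 (Q = (-2 + 3*(-5))² = (-2 - 15)² = (-17)² = 289)
37 + 22*(Q - 4*(-4)) = 37 + 22*(289 - 4*(-4)) = 37 + 22*(289 + 16) = 37 + 22*305 = 37 + 6710 = 6747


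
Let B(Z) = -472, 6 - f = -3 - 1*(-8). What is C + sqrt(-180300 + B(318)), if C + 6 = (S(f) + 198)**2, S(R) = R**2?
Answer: 39595 + 2*I*sqrt(45193) ≈ 39595.0 + 425.17*I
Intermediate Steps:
f = 1 (f = 6 - (-3 - 1*(-8)) = 6 - (-3 + 8) = 6 - 1*5 = 6 - 5 = 1)
C = 39595 (C = -6 + (1**2 + 198)**2 = -6 + (1 + 198)**2 = -6 + 199**2 = -6 + 39601 = 39595)
C + sqrt(-180300 + B(318)) = 39595 + sqrt(-180300 - 472) = 39595 + sqrt(-180772) = 39595 + 2*I*sqrt(45193)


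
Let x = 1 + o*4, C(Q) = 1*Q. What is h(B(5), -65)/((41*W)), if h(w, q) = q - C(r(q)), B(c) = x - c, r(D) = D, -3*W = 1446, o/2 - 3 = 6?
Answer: 0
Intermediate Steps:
o = 18 (o = 6 + 2*6 = 6 + 12 = 18)
W = -482 (W = -⅓*1446 = -482)
C(Q) = Q
x = 73 (x = 1 + 18*4 = 1 + 72 = 73)
B(c) = 73 - c
h(w, q) = 0 (h(w, q) = q - q = 0)
h(B(5), -65)/((41*W)) = 0/((41*(-482))) = 0/(-19762) = 0*(-1/19762) = 0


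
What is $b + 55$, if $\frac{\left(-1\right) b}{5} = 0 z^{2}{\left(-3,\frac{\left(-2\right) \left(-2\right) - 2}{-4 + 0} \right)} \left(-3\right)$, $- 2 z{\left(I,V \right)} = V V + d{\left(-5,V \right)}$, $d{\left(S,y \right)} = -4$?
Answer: $55$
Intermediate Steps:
$z{\left(I,V \right)} = 2 - \frac{V^{2}}{2}$ ($z{\left(I,V \right)} = - \frac{V V - 4}{2} = - \frac{V^{2} - 4}{2} = - \frac{-4 + V^{2}}{2} = 2 - \frac{V^{2}}{2}$)
$b = 0$ ($b = - 5 \cdot 0 \left(2 - \frac{\left(\frac{\left(-2\right) \left(-2\right) - 2}{-4 + 0}\right)^{2}}{2}\right)^{2} \left(-3\right) = - 5 \cdot 0 \left(2 - \frac{\left(\frac{4 - 2}{-4}\right)^{2}}{2}\right)^{2} \left(-3\right) = - 5 \cdot 0 \left(2 - \frac{\left(2 \left(- \frac{1}{4}\right)\right)^{2}}{2}\right)^{2} \left(-3\right) = - 5 \cdot 0 \left(2 - \frac{\left(- \frac{1}{2}\right)^{2}}{2}\right)^{2} \left(-3\right) = - 5 \cdot 0 \left(2 - \frac{1}{8}\right)^{2} \left(-3\right) = - 5 \cdot 0 \left(\frac{15}{8}\right)^{2} \left(-3\right) = - 5 \cdot 0 \cdot \frac{225}{64} \left(-3\right) = - 5 \cdot 0 \left(-3\right) = \left(-5\right) 0 = 0$)
$b + 55 = 0 + 55 = 55$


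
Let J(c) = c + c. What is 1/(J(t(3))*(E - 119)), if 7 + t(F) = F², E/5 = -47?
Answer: -1/1416 ≈ -0.00070621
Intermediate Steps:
E = -235 (E = 5*(-47) = -235)
t(F) = -7 + F²
J(c) = 2*c
1/(J(t(3))*(E - 119)) = 1/((2*(-7 + 3²))*(-235 - 119)) = 1/((2*(-7 + 9))*(-354)) = 1/((2*2)*(-354)) = 1/(4*(-354)) = 1/(-1416) = -1/1416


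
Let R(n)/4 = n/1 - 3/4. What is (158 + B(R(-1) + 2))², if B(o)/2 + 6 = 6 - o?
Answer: 28224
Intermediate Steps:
R(n) = -3 + 4*n (R(n) = 4*(n/1 - 3/4) = 4*(n*1 - 3*¼) = 4*(n - ¾) = 4*(-¾ + n) = -3 + 4*n)
B(o) = -2*o (B(o) = -12 + 2*(6 - o) = -12 + (12 - 2*o) = -2*o)
(158 + B(R(-1) + 2))² = (158 - 2*((-3 + 4*(-1)) + 2))² = (158 - 2*((-3 - 4) + 2))² = (158 - 2*(-7 + 2))² = (158 - 2*(-5))² = (158 + 10)² = 168² = 28224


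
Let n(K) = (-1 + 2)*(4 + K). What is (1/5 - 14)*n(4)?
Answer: -552/5 ≈ -110.40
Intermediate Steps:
n(K) = 4 + K (n(K) = 1*(4 + K) = 4 + K)
(1/5 - 14)*n(4) = (1/5 - 14)*(4 + 4) = (1/5 - 14)*8 = -69/5*8 = -552/5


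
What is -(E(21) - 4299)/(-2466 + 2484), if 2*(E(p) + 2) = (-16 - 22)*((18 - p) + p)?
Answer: 4643/18 ≈ 257.94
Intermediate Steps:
E(p) = -344 (E(p) = -2 + ((-16 - 22)*((18 - p) + p))/2 = -2 + (-38*18)/2 = -2 + (½)*(-684) = -2 - 342 = -344)
-(E(21) - 4299)/(-2466 + 2484) = -(-344 - 4299)/(-2466 + 2484) = -(-4643)/18 = -1*(-4643/18) = 4643/18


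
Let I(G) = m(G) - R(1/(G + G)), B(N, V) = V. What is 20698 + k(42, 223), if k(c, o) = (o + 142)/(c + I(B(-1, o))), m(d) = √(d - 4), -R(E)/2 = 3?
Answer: 2878190/139 - 73*√219/417 ≈ 20704.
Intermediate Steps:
R(E) = -6 (R(E) = -2*3 = -6)
m(d) = √(-4 + d)
I(G) = 6 + √(-4 + G) (I(G) = √(-4 + G) - 1*(-6) = √(-4 + G) + 6 = 6 + √(-4 + G))
k(c, o) = (142 + o)/(6 + c + √(-4 + o)) (k(c, o) = (o + 142)/(c + (6 + √(-4 + o))) = (142 + o)/(6 + c + √(-4 + o)))
20698 + k(42, 223) = 20698 + (142 + 223)/(6 + 42 + √(-4 + 223)) = 20698 + 365/(6 + 42 + √219) = 20698 + 365/(48 + √219)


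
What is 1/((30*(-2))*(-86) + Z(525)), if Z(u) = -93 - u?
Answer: 1/4542 ≈ 0.00022017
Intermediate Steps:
1/((30*(-2))*(-86) + Z(525)) = 1/((30*(-2))*(-86) + (-93 - 1*525)) = 1/(-60*(-86) + (-93 - 525)) = 1/(5160 - 618) = 1/4542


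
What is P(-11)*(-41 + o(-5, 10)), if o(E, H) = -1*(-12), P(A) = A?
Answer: 319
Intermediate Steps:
o(E, H) = 12
P(-11)*(-41 + o(-5, 10)) = -11*(-41 + 12) = -11*(-29) = 319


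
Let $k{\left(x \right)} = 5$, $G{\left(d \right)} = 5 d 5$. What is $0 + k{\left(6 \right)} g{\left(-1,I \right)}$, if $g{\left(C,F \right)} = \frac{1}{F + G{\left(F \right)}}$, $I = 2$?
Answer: $\frac{5}{52} \approx 0.096154$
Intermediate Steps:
$G{\left(d \right)} = 25 d$
$g{\left(C,F \right)} = \frac{1}{26 F}$ ($g{\left(C,F \right)} = \frac{1}{F + 25 F} = \frac{1}{26 F}$)
$0 + k{\left(6 \right)} g{\left(-1,I \right)} = 0 + 5 \frac{1}{26 \cdot 2} = 0 + 5 \cdot \frac{1}{26} \cdot \frac{1}{2} = 0 + 5 \cdot \frac{1}{52} = 0 + \frac{5}{52} = \frac{5}{52}$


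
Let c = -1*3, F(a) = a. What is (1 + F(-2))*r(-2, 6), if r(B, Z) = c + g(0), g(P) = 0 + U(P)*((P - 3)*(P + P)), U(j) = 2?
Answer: 3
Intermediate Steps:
c = -3
g(P) = 4*P*(-3 + P) (g(P) = 0 + 2*((P - 3)*(P + P)) = 0 + 2*((-3 + P)*(2*P)) = 0 + 2*(2*P*(-3 + P)) = 0 + 4*P*(-3 + P) = 4*P*(-3 + P))
r(B, Z) = -3 (r(B, Z) = -3 + 4*0*(-3 + 0) = -3 + 4*0*(-3) = -3 + 0 = -3)
(1 + F(-2))*r(-2, 6) = (1 - 2)*(-3) = -1*(-3) = 3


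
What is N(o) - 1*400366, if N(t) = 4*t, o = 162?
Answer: -399718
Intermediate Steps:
N(o) - 1*400366 = 4*162 - 1*400366 = 648 - 400366 = -399718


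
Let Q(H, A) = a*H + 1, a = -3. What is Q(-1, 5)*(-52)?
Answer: -208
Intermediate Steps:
Q(H, A) = 1 - 3*H (Q(H, A) = -3*H + 1 = 1 - 3*H)
Q(-1, 5)*(-52) = (1 - 3*(-1))*(-52) = (1 + 3)*(-52) = 4*(-52) = -208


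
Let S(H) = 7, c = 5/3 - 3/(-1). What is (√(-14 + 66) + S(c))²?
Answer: 101 + 28*√13 ≈ 201.96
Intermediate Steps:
c = 14/3 (c = 5*(⅓) - 3*(-1) = 5/3 + 3 = 14/3 ≈ 4.6667)
(√(-14 + 66) + S(c))² = (√(-14 + 66) + 7)² = (√52 + 7)² = (2*√13 + 7)² = (7 + 2*√13)²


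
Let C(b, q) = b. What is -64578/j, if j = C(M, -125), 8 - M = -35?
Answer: -64578/43 ≈ -1501.8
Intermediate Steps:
M = 43 (M = 8 - 1*(-35) = 8 + 35 = 43)
j = 43
-64578/j = -64578/43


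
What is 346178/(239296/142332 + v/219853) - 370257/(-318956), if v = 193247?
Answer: 78526499984600127963/580754907141508 ≈ 1.3521e+5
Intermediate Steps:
346178/(239296/142332 + v/219853) - 370257/(-318956) = 346178/(239296/142332 + 193247/219853) - 370257/(-318956) = 346178/(239296*(1/142332) + 193247*(1/219853)) - 370257*(-1/318956) = 346178/(59824/35583 + 193247/219853) + 370257/318956 = 346178/(20028793873/7823029299) + 370257/318956 = 346178*(7823029299/20028793873) + 370257/318956 = 2708160636669222/20028793873 + 370257/318956 = 78526499984600127963/580754907141508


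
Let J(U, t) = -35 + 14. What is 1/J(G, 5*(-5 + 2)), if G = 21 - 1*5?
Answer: -1/21 ≈ -0.047619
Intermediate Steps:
G = 16 (G = 21 - 5 = 16)
J(U, t) = -21
1/J(G, 5*(-5 + 2)) = 1/(-21) = -1/21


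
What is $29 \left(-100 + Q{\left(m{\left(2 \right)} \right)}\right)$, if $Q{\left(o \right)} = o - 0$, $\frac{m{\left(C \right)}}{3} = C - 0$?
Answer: $-2726$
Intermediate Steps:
$m{\left(C \right)} = 3 C$ ($m{\left(C \right)} = 3 \left(C - 0\right) = 3 \left(C + 0\right) = 3 C$)
$Q{\left(o \right)} = o$ ($Q{\left(o \right)} = o + 0 = o$)
$29 \left(-100 + Q{\left(m{\left(2 \right)} \right)}\right) = 29 \left(-100 + 3 \cdot 2\right) = 29 \left(-100 + 6\right) = 29 \left(-94\right) = -2726$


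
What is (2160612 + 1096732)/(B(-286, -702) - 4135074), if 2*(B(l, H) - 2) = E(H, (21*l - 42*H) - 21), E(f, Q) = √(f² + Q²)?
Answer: -53877407875072/68394731057083 - 19544064*√61191517/68394731057083 ≈ -0.78998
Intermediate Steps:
E(f, Q) = √(Q² + f²)
B(l, H) = 2 + √(H² + (-21 - 42*H + 21*l)²)/2 (B(l, H) = 2 + √(((21*l - 42*H) - 21)² + H²)/2 = 2 + √(((-42*H + 21*l) - 21)² + H²)/2 = 2 + √((-21 - 42*H + 21*l)² + H²)/2 = 2 + √(H² + (-21 - 42*H + 21*l)²)/2)
(2160612 + 1096732)/(B(-286, -702) - 4135074) = (2160612 + 1096732)/((2 + √((-702)² + 441*(1 - 1*(-286) + 2*(-702))²)/2) - 4135074) = 3257344/((2 + √(492804 + 441*(1 + 286 - 1404)²)/2) - 4135074) = 3257344/((2 + √(492804 + 441*(-1117)²)/2) - 4135074) = 3257344/((2 + √(492804 + 441*1247689)/2) - 4135074) = 3257344/((2 + √(492804 + 550230849)/2) - 4135074) = 3257344/((2 + √550723653/2) - 4135074) = 3257344/((2 + (3*√61191517)/2) - 4135074) = 3257344/((2 + 3*√61191517/2) - 4135074) = 3257344/(-4135072 + 3*√61191517/2)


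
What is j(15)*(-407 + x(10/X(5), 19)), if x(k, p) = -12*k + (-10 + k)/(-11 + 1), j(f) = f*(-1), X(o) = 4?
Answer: 26175/4 ≈ 6543.8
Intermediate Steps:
j(f) = -f
x(k, p) = 1 - 121*k/10 (x(k, p) = -12*k + (-10 + k)/(-10) = -12*k + (-10 + k)*(-⅒) = -12*k + (1 - k/10) = 1 - 121*k/10)
j(15)*(-407 + x(10/X(5), 19)) = (-1*15)*(-407 + (1 - 121/4)) = -15*(-407 + (1 - 121/4)) = -15*(-407 - 117/4) = -15*(-1745/4) = 26175/4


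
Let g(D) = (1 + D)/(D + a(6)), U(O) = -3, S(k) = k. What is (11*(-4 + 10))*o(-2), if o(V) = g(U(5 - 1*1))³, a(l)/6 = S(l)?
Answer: -16/1089 ≈ -0.014692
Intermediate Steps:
a(l) = 6*l
g(D) = (1 + D)/(36 + D) (g(D) = (1 + D)/(D + 6*6) = (1 + D)/(D + 36) = (1 + D)/(36 + D))
o(V) = -8/35937 (o(V) = ((1 - 3)/(36 - 3))³ = (-2/33)³ = -8/35937)
(11*(-4 + 10))*o(-2) = (11*(-4 + 10))*(-8/35937) = (11*6)*(-8/35937) = 66*(-8/35937) = -16/1089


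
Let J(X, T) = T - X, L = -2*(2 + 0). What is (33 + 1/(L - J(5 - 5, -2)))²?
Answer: 4225/4 ≈ 1056.3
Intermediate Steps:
L = -4 (L = -2*2 = -4)
(33 + 1/(L - J(5 - 5, -2)))² = (33 + 1/(-4 - (-2 - (5 - 5))))² = (33 + 1/(-4 - (-2 - 1*0)))² = (33 + 1/(-4 - (-2 + 0)))² = (33 + 1/(-4 - 1*(-2)))² = (33 + 1/(-4 + 2))² = (33 + 1/(-2))² = (33 - ½)² = (65/2)² = 4225/4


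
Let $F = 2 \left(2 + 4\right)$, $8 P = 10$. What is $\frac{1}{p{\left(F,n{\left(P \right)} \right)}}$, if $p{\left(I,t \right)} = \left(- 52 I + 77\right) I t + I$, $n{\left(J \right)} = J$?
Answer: $- \frac{1}{8193} \approx -0.00012206$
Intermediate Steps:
$P = \frac{5}{4}$ ($P = \frac{1}{8} \cdot 10 = \frac{5}{4} \approx 1.25$)
$F = 12$ ($F = 2 \cdot 6 = 12$)
$p{\left(I,t \right)} = I + I t \left(77 - 52 I\right)$ ($p{\left(I,t \right)} = \left(77 - 52 I\right) I t + I = I \left(77 - 52 I\right) t + I = I t \left(77 - 52 I\right) + I = I + I t \left(77 - 52 I\right)$)
$\frac{1}{p{\left(F,n{\left(P \right)} \right)}} = \frac{1}{12 \left(1 + 77 \cdot \frac{5}{4} - 624 \cdot \frac{5}{4}\right)} = \frac{1}{12 \left(1 + \frac{385}{4} - 780\right)} = \frac{1}{12 \left(- \frac{2731}{4}\right)} = \frac{1}{-8193} = - \frac{1}{8193}$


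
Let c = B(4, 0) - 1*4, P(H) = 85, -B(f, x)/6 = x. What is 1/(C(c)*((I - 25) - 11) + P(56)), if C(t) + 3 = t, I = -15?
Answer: 1/442 ≈ 0.0022624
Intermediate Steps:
B(f, x) = -6*x
c = -4 (c = -6*0 - 1*4 = 0 - 4 = -4)
C(t) = -3 + t
1/(C(c)*((I - 25) - 11) + P(56)) = 1/((-3 - 4)*((-15 - 25) - 11) + 85) = 1/(-7*(-40 - 11) + 85) = 1/(-7*(-51) + 85) = 1/(357 + 85) = 1/442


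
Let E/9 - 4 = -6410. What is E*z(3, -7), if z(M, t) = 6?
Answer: -345924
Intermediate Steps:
E = -57654 (E = 36 + 9*(-6410) = 36 - 57690 = -57654)
E*z(3, -7) = -57654*6 = -345924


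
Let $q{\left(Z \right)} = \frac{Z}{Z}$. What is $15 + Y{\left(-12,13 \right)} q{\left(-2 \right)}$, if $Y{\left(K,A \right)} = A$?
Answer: $28$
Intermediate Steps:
$q{\left(Z \right)} = 1$
$15 + Y{\left(-12,13 \right)} q{\left(-2 \right)} = 15 + 13 \cdot 1 = 15 + 13 = 28$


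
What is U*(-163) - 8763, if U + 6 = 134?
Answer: -29627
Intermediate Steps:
U = 128 (U = -6 + 134 = 128)
U*(-163) - 8763 = 128*(-163) - 8763 = -20864 - 8763 = -29627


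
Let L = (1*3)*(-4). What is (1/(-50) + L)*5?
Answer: -601/10 ≈ -60.100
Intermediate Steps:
L = -12 (L = 3*(-4) = -12)
(1/(-50) + L)*5 = (1/(-50) - 12)*5 = (1*(-1/50) - 12)*5 = (-1/50 - 12)*5 = -601/50*5 = -601/10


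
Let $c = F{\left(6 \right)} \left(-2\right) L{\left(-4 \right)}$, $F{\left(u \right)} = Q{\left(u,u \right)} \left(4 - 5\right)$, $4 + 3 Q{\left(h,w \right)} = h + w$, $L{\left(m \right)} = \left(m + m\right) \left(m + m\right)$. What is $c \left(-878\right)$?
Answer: $- \frac{899072}{3} \approx -2.9969 \cdot 10^{5}$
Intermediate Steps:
$L{\left(m \right)} = 4 m^{2}$ ($L{\left(m \right)} = 2 m 2 m = 4 m^{2}$)
$Q{\left(h,w \right)} = - \frac{4}{3} + \frac{h}{3} + \frac{w}{3}$ ($Q{\left(h,w \right)} = - \frac{4}{3} + \frac{h + w}{3} = - \frac{4}{3} + \left(\frac{h}{3} + \frac{w}{3}\right) = - \frac{4}{3} + \frac{h}{3} + \frac{w}{3}$)
$F{\left(u \right)} = \frac{4}{3} - \frac{2 u}{3}$ ($F{\left(u \right)} = \left(- \frac{4}{3} + \frac{u}{3} + \frac{u}{3}\right) \left(4 - 5\right) = \left(- \frac{4}{3} + \frac{2 u}{3}\right) \left(-1\right) = \frac{4}{3} - \frac{2 u}{3}$)
$c = \frac{1024}{3}$ ($c = \left(\frac{4}{3} - 4\right) \left(-2\right) 4 \left(-4\right)^{2} = \left(\frac{4}{3} - 4\right) \left(-2\right) 4 \cdot 16 = \left(- \frac{8}{3}\right) \left(-2\right) 64 = \frac{16}{3} \cdot 64 = \frac{1024}{3} \approx 341.33$)
$c \left(-878\right) = \frac{1024}{3} \left(-878\right) = - \frac{899072}{3}$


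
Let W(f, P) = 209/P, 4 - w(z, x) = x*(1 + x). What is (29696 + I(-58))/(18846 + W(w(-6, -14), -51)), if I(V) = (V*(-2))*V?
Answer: 1171368/960937 ≈ 1.2190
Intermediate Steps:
w(z, x) = 4 - x*(1 + x)
I(V) = -2*V² (I(V) = (-2*V)*V = -2*V²)
(29696 + I(-58))/(18846 + W(w(-6, -14), -51)) = (29696 - 2*(-58)²)/(18846 + 209/(-51)) = (29696 - 2*3364)/(18846 + 209*(-1/51)) = (29696 - 6728)/(18846 - 209/51) = 22968/(960937/51) = 22968*(51/960937) = 1171368/960937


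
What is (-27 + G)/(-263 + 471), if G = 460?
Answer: 433/208 ≈ 2.0817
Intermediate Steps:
(-27 + G)/(-263 + 471) = (-27 + 460)/(-263 + 471) = 433/208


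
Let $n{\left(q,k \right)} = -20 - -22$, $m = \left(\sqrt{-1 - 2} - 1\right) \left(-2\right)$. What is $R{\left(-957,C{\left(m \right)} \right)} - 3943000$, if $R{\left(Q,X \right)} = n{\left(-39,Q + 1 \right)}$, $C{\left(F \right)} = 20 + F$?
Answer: $-3942998$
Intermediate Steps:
$m = 2 - 2 i \sqrt{3}$ ($m = \left(\sqrt{-3} - 1\right) \left(-2\right) = \left(i \sqrt{3} - 1\right) \left(-2\right) = \left(-1 + i \sqrt{3}\right) \left(-2\right) = 2 - 2 i \sqrt{3} \approx 2.0 - 3.4641 i$)
$n{\left(q,k \right)} = 2$ ($n{\left(q,k \right)} = -20 + 22 = 2$)
$R{\left(Q,X \right)} = 2$
$R{\left(-957,C{\left(m \right)} \right)} - 3943000 = 2 - 3943000 = -3942998$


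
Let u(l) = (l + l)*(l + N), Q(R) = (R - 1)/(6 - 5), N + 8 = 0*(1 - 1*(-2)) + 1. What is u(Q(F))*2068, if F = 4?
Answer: -49632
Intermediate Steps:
N = -7 (N = -8 + (0*(1 - 1*(-2)) + 1) = -8 + (0*(1 + 2) + 1) = -8 + (0*3 + 1) = -8 + (0 + 1) = -8 + 1 = -7)
Q(R) = -1 + R (Q(R) = (-1 + R)/1 = (-1 + R)*1 = -1 + R)
u(l) = 2*l*(-7 + l) (u(l) = (l + l)*(l - 7) = (2*l)*(-7 + l) = 2*l*(-7 + l))
u(Q(F))*2068 = (2*(-1 + 4)*(-7 + (-1 + 4)))*2068 = (2*3*(-7 + 3))*2068 = (2*3*(-4))*2068 = -24*2068 = -49632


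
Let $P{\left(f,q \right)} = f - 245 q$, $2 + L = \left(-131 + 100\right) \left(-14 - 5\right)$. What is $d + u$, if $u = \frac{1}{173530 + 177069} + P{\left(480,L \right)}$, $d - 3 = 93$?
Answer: $- \frac{50219450160}{350599} \approx -1.4324 \cdot 10^{5}$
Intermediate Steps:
$L = 587$ ($L = -2 + \left(-131 + 100\right) \left(-14 - 5\right) = -2 - -589 = -2 + 589 = 587$)
$d = 96$ ($d = 3 + 93 = 96$)
$P{\left(f,q \right)} = f - 245 q$
$u = - \frac{50253107664}{350599}$ ($u = \frac{1}{173530 + 177069} + \left(480 - 143815\right) = \frac{1}{350599} + \left(480 - 143815\right) = \frac{1}{350599} - 143335 = - \frac{50253107664}{350599} \approx -1.4334 \cdot 10^{5}$)
$d + u = 96 - \frac{50253107664}{350599} = - \frac{50219450160}{350599}$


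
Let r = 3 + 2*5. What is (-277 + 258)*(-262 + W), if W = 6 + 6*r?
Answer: 3382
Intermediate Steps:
r = 13 (r = 3 + 10 = 13)
W = 84 (W = 6 + 6*13 = 6 + 78 = 84)
(-277 + 258)*(-262 + W) = (-277 + 258)*(-262 + 84) = -19*(-178) = 3382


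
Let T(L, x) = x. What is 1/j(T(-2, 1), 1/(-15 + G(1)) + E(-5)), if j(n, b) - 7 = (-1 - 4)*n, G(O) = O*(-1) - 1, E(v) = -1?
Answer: ½ ≈ 0.50000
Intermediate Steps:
G(O) = -1 - O (G(O) = -O - 1 = -1 - O)
j(n, b) = 7 - 5*n (j(n, b) = 7 + (-1 - 4)*n = 7 - 5*n)
1/j(T(-2, 1), 1/(-15 + G(1)) + E(-5)) = 1/(7 - 5*1) = 1/(7 - 5) = 1/2 = ½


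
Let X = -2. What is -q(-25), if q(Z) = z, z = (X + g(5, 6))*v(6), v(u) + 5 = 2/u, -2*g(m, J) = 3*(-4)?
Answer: 56/3 ≈ 18.667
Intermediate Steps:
g(m, J) = 6 (g(m, J) = -3*(-4)/2 = -1/2*(-12) = 6)
v(u) = -5 + 2/u
z = -56/3 (z = (-2 + 6)*(-5 + 2/6) = 4*(-5 + 2*(1/6)) = 4*(-5 + 1/3) = 4*(-14/3) = -56/3 ≈ -18.667)
q(Z) = -56/3
-q(-25) = -1*(-56/3) = 56/3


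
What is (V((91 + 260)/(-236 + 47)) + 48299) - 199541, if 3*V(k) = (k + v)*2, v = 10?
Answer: -1058656/7 ≈ -1.5124e+5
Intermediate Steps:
V(k) = 20/3 + 2*k/3 (V(k) = ((k + 10)*2)/3 = ((10 + k)*2)/3 = (20 + 2*k)/3 = 20/3 + 2*k/3)
(V((91 + 260)/(-236 + 47)) + 48299) - 199541 = ((20/3 + 2*((91 + 260)/(-236 + 47))/3) + 48299) - 199541 = ((20/3 + 2*(351/(-189))/3) + 48299) - 199541 = ((20/3 + 2*(351*(-1/189))/3) + 48299) - 199541 = ((20/3 + (2/3)*(-13/7)) + 48299) - 199541 = ((20/3 - 26/21) + 48299) - 199541 = (38/7 + 48299) - 199541 = 338131/7 - 199541 = -1058656/7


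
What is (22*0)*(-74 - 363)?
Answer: 0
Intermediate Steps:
(22*0)*(-74 - 363) = 0*(-437) = 0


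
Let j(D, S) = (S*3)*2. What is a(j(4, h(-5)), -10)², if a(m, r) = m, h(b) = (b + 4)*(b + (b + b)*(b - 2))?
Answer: 152100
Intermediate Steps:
h(b) = (4 + b)*(b + 2*b*(-2 + b)) (h(b) = (4 + b)*(b + (2*b)*(-2 + b)) = (4 + b)*(b + 2*b*(-2 + b)))
j(D, S) = 6*S (j(D, S) = (3*S)*2 = 6*S)
a(j(4, h(-5)), -10)² = (6*(-5*(-12 + 2*(-5)² + 5*(-5))))² = (6*(-5*(-12 + 2*25 - 25)))² = (6*(-5*(-12 + 50 - 25)))² = (6*(-5*13))² = (6*(-65))² = (-390)² = 152100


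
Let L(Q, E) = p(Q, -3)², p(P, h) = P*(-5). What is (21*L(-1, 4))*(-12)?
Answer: -6300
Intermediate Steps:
p(P, h) = -5*P
L(Q, E) = 25*Q² (L(Q, E) = (-5*Q)² = 25*Q²)
(21*L(-1, 4))*(-12) = (21*(25*(-1)²))*(-12) = (21*(25*1))*(-12) = (21*25)*(-12) = 525*(-12) = -6300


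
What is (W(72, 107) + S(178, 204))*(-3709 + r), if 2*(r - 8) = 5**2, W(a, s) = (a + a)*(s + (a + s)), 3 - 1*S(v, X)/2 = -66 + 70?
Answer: -151899807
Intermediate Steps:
S(v, X) = -2 (S(v, X) = 6 - 2*(-66 + 70) = 6 - 2*4 = 6 - 8 = -2)
W(a, s) = 2*a*(a + 2*s) (W(a, s) = (2*a)*(a + 2*s) = 2*a*(a + 2*s))
r = 41/2 (r = 8 + (1/2)*5**2 = 8 + (1/2)*25 = 8 + 25/2 = 41/2 ≈ 20.500)
(W(72, 107) + S(178, 204))*(-3709 + r) = (2*72*(72 + 2*107) - 2)*(-3709 + 41/2) = (2*72*(72 + 214) - 2)*(-7377/2) = (2*72*286 - 2)*(-7377/2) = (41184 - 2)*(-7377/2) = 41182*(-7377/2) = -151899807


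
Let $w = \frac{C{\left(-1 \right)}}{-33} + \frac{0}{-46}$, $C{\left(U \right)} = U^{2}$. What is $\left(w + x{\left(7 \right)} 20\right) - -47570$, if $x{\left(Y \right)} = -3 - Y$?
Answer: $\frac{1563209}{33} \approx 47370.0$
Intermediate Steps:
$w = - \frac{1}{33}$ ($w = \frac{\left(-1\right)^{2}}{-33} + \frac{0}{-46} = 1 \left(- \frac{1}{33}\right) + 0 \left(- \frac{1}{46}\right) = - \frac{1}{33} + 0 = - \frac{1}{33} \approx -0.030303$)
$\left(w + x{\left(7 \right)} 20\right) - -47570 = \left(- \frac{1}{33} + \left(-3 - 7\right) 20\right) - -47570 = \left(- \frac{1}{33} + \left(-3 - 7\right) 20\right) + 47570 = \left(- \frac{1}{33} - 200\right) + 47570 = - \frac{6601}{33} + 47570 = \frac{1563209}{33}$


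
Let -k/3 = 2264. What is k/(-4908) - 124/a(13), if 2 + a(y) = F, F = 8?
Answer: -23660/1227 ≈ -19.283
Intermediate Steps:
k = -6792 (k = -3*2264 = -6792)
a(y) = 6 (a(y) = -2 + 8 = 6)
k/(-4908) - 124/a(13) = -6792/(-4908) - 124/6 = -6792*(-1/4908) - 124*⅙ = 566/409 - 62/3 = -23660/1227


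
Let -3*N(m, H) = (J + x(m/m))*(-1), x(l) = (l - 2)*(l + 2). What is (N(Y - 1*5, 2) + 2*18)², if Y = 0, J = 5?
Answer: 12100/9 ≈ 1344.4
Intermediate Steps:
x(l) = (-2 + l)*(2 + l)
N(m, H) = ⅔ (N(m, H) = -(5 + (-4 + (m/m)²))*(-1)/3 = -(5 + (-4 + 1²))*(-1)/3 = -(5 + (-4 + 1))*(-1)/3 = -(5 - 3)*(-1)/3 = -2*(-1)/3 = -⅓*(-2) = ⅔)
(N(Y - 1*5, 2) + 2*18)² = (⅔ + 2*18)² = (⅔ + 36)² = (110/3)² = 12100/9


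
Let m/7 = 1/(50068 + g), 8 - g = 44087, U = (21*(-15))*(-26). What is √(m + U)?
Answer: √293759952913/5989 ≈ 90.499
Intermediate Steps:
U = 8190 (U = -315*(-26) = 8190)
g = -44079 (g = 8 - 1*44087 = 8 - 44087 = -44079)
m = 7/5989 (m = 7/(50068 - 44079) = 7/5989 ≈ 0.0011688)
√(m + U) = √(7/5989 + 8190) = √(49049917/5989) = √293759952913/5989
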